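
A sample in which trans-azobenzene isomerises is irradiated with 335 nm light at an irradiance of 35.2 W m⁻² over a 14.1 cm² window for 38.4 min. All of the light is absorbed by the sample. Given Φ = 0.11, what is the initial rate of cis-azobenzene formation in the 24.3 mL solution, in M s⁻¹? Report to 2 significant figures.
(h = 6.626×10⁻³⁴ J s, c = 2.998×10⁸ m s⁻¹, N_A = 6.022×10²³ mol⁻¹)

6.3×10⁻⁷ M s⁻¹

Photon energy at 335 nm: hc/λ = (6.626×10⁻³⁴)(2.998×10⁸)/(335×10⁻⁹) = 5.930×10⁻¹⁹ J.
Energy delivered: (35.2 W m⁻²)(14.1×10⁻⁴ m²)(2304 s) = 114.4 J.
Photons incident: 114.4 / 5.930×10⁻¹⁹ = 1.929×10²⁰, i.e. 1.929×10²⁰/6.022×10²³ = 3.203×10⁻⁴ mol.
Product formed: 0.11 × 3.203×10⁻⁴ = 3.523×10⁻⁵ mol.
Rate: 3.523×10⁻⁵ mol / (2304 s × 0.0243 L) = 6.3×10⁻⁷ M s⁻¹.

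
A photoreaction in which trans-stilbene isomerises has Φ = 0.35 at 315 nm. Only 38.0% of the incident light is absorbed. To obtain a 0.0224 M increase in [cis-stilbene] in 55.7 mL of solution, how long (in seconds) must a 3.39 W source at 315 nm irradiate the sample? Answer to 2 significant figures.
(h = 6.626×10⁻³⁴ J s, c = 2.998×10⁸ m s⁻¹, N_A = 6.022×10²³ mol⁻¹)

t ≈ 1100 s

Product: (0.0224 M)(0.0557 L) = 0.001248 mol.
Photons that must be absorbed: 0.001248 / 0.35 = 0.003566 mol.
Incident photons needed: 0.003566 / 0.380 = 0.009384 mol.
Photon energy: hc/λ = 6.306×10⁻¹⁹ J; per mole, 3.797×10⁵ J mol⁻¹.
Energy required: 0.009384 × 3.797×10⁵ = 3563 J.
Time: 3563 J / 3.39 W = 1100 s.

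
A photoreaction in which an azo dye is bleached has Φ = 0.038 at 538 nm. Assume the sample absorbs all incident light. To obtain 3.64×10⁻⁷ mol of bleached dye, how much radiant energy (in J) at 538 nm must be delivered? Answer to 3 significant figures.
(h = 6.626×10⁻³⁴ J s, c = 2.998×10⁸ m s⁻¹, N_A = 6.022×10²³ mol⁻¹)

Photons that must be absorbed: 3.64×10⁻⁷ / 0.038 = 9.579×10⁻⁶ mol.
Photon energy: hc/λ = 3.692×10⁻¹⁹ J; per mole, 2.223×10⁵ J mol⁻¹.
Energy required: 9.579×10⁻⁶ × 2.223×10⁵ = 2.13 J.

2.13 J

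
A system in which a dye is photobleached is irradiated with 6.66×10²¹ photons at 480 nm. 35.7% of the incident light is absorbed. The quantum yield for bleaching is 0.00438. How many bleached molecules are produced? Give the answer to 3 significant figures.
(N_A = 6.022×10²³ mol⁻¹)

1.04×10¹⁹ bleached molecules

Moles of photons: 6.66×10²¹ / 6.022×10²³ = 0.01106 mol.
Photons absorbed: 0.357 × 0.01106 = 0.003948 mol.
Product: Φ × n_abs = 0.00438 × 0.003948 = 1.729×10⁻⁵ mol.
As a count: 1.729×10⁻⁵ × 6.022×10²³ = 1.04×10¹⁹.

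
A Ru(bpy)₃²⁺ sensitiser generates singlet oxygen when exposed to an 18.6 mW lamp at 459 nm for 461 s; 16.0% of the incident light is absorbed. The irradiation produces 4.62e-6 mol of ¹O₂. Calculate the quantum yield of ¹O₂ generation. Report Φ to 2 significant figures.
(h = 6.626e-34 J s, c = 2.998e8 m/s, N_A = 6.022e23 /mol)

Φ = 0.88

Photon energy at 459 nm: hc/λ = (6.626e-34)(2.998e8)/(459e-9) = 4.328e-19 J.
Energy delivered: (18.6 mW)(461 s) = 8.575 J.
Photons incident: 8.575 / 4.328e-19 = 1.981e19, i.e. 1.981e19/6.022e23 = 3.290e-5 mol.
Photons absorbed: 0.160 × 3.290e-5 = 5.264e-6 mol.
Φ = 4.62e-6 mol / 5.264e-6 mol photons = 0.88.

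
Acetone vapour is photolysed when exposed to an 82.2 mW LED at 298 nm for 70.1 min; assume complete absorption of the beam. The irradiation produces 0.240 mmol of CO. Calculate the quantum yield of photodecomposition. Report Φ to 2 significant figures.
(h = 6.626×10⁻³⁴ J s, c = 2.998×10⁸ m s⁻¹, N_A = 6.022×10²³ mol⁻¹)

Product: 0.240 mmol = 2.40×10⁻⁴ mol.
Photon energy at 298 nm: hc/λ = (6.626×10⁻³⁴)(2.998×10⁸)/(298×10⁻⁹) = 6.666×10⁻¹⁹ J.
Energy delivered: (82.2 mW)(4206 s) = 345.7 J.
Photons incident: 345.7 / 6.666×10⁻¹⁹ = 5.186×10²⁰, i.e. 5.186×10²⁰/6.022×10²³ = 8.612×10⁻⁴ mol.
Φ = 2.40×10⁻⁴ mol / 8.612×10⁻⁴ mol photons = 0.28.

Φ = 0.28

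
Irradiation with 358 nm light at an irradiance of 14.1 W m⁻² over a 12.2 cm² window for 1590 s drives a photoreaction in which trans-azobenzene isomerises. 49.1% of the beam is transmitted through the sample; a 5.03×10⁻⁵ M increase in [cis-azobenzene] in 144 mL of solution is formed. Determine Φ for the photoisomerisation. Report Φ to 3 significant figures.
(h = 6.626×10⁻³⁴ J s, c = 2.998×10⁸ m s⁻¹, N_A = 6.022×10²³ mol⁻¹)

Product: (5.03×10⁻⁵ M)(0.144 L) = 7.243×10⁻⁶ mol.
Photon energy at 358 nm: hc/λ = (6.626×10⁻³⁴)(2.998×10⁸)/(358×10⁻⁹) = 5.549×10⁻¹⁹ J.
Energy delivered: (14.1 W m⁻²)(12.2×10⁻⁴ m²)(1590 s) = 27.35 J.
Photons incident: 27.35 / 5.549×10⁻¹⁹ = 4.929×10¹⁹, i.e. 4.929×10¹⁹/6.022×10²³ = 8.185×10⁻⁵ mol.
Fraction absorbed: 1 − 49.1/100 = 0.5090.
Photons absorbed: 0.5090 × 8.185×10⁻⁵ = 4.166×10⁻⁵ mol.
Φ = 7.243×10⁻⁶ mol / 4.166×10⁻⁵ mol photons = 0.174.

Φ = 0.174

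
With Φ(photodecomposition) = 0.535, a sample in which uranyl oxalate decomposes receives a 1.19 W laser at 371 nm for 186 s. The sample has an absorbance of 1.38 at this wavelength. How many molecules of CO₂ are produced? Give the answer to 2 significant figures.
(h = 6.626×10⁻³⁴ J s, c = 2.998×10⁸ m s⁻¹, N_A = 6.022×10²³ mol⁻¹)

Photon energy at 371 nm: hc/λ = (6.626×10⁻³⁴)(2.998×10⁸)/(371×10⁻⁹) = 5.354×10⁻¹⁹ J.
Energy delivered: (1.19 W)(186 s) = 221.3 J.
Photons incident: 221.3 / 5.354×10⁻¹⁹ = 4.133×10²⁰, i.e. 4.133×10²⁰/6.022×10²³ = 6.863×10⁻⁴ mol.
Fraction absorbed: 1 − 10^(−1.38) = 0.9583.
Photons absorbed: 0.9583 × 6.863×10⁻⁴ = 6.577×10⁻⁴ mol.
Product: Φ × n_abs = 0.535 × 6.577×10⁻⁴ = 3.519×10⁻⁴ mol.
As a count: 3.519×10⁻⁴ × 6.022×10²³ = 2.1×10²⁰.

2.1×10²⁰ molecules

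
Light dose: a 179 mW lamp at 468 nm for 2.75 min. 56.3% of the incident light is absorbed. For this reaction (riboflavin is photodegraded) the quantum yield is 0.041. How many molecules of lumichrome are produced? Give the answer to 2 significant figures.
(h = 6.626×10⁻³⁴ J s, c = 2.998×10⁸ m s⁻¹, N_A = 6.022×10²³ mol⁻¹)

Photon energy at 468 nm: hc/λ = (6.626×10⁻³⁴)(2.998×10⁸)/(468×10⁻⁹) = 4.245×10⁻¹⁹ J.
Energy delivered: (179 mW)(165 s) = 29.54 J.
Photons incident: 29.54 / 4.245×10⁻¹⁹ = 6.959×10¹⁹, i.e. 6.959×10¹⁹/6.022×10²³ = 1.156×10⁻⁴ mol.
Photons absorbed: 0.563 × 1.156×10⁻⁴ = 6.508×10⁻⁵ mol.
Product: Φ × n_abs = 0.041 × 6.508×10⁻⁵ = 2.668×10⁻⁶ mol.
As a count: 2.668×10⁻⁶ × 6.022×10²³ = 1.6×10¹⁸.

1.6×10¹⁸ molecules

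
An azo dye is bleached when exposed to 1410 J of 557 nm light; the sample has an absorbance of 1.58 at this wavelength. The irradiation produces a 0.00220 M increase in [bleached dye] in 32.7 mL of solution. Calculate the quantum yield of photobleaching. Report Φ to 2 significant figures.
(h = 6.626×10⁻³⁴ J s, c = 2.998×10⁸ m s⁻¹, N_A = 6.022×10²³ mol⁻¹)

Φ = 0.011

Product: (0.00220 M)(0.0327 L) = 7.194×10⁻⁵ mol.
Photon energy at 557 nm: hc/λ = (6.626×10⁻³⁴)(2.998×10⁸)/(557×10⁻⁹) = 3.566×10⁻¹⁹ J.
Photons incident: 1410 / 3.566×10⁻¹⁹ = 3.954×10²¹, i.e. 3.954×10²¹/6.022×10²³ = 0.006566 mol.
Fraction absorbed: 1 − 10^(−1.58) = 0.9737.
Photons absorbed: 0.9737 × 0.006566 = 0.006393 mol.
Φ = 7.194×10⁻⁵ mol / 0.006393 mol photons = 0.011.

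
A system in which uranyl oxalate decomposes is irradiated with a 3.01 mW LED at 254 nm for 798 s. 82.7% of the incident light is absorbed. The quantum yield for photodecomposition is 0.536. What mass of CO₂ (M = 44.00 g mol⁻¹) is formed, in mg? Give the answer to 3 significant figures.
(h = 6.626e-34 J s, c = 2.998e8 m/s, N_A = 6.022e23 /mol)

0.0995 mg

Photon energy at 254 nm: hc/λ = (6.626e-34)(2.998e8)/(254e-9) = 7.821e-19 J.
Energy delivered: (3.01 mW)(798 s) = 2.402 J.
Photons incident: 2.402 / 7.821e-19 = 3.071e18, i.e. 3.071e18/6.022e23 = 5.100e-6 mol.
Photons absorbed: 0.827 × 5.100e-6 = 4.218e-6 mol.
Product: Φ × n_abs = 0.536 × 4.218e-6 = 2.261e-6 mol.
Mass: 2.261e-6 × 44.00 = 9.948e-5 g = 0.0995 mg.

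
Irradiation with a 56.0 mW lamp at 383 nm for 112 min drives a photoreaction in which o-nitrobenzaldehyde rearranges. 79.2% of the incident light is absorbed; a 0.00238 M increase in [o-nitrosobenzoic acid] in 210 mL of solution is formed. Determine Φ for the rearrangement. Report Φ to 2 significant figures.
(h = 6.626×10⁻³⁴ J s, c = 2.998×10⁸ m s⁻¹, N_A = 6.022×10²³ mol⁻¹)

Product: (0.00238 M)(0.21 L) = 4.998×10⁻⁴ mol.
Photon energy at 383 nm: hc/λ = (6.626×10⁻³⁴)(2.998×10⁸)/(383×10⁻⁹) = 5.187×10⁻¹⁹ J.
Energy delivered: (56.0 mW)(6720 s) = 376.3 J.
Photons incident: 376.3 / 5.187×10⁻¹⁹ = 7.255×10²⁰, i.e. 7.255×10²⁰/6.022×10²³ = 0.001205 mol.
Photons absorbed: 0.792 × 0.001205 = 9.544×10⁻⁴ mol.
Φ = 4.998×10⁻⁴ mol / 9.544×10⁻⁴ mol photons = 0.52.

Φ = 0.52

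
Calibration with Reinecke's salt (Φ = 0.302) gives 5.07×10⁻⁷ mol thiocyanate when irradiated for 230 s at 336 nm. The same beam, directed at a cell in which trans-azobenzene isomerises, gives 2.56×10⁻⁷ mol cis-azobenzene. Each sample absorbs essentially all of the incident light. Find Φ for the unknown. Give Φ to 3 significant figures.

Φ = 0.152

Photons absorbed by the actinometer: 5.07×10⁻⁷ / 0.302 = 1.679×10⁻⁶ mol.
Φ(unknown) = 2.56×10⁻⁷ / 1.679×10⁻⁶ = 0.152.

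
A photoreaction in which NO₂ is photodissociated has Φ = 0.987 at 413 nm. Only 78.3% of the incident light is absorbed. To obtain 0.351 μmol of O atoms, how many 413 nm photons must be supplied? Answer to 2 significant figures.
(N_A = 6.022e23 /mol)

Product: 0.351 μmol = 3.51e-7 mol.
Photons that must be absorbed: 3.51e-7 / 0.987 = 3.556e-7 mol.
Incident photons needed: 3.556e-7 / 0.783 = 4.542e-7 mol.
Photon count: 4.542e-7 × 6.022e23 = 2.7e17.

2.7e17 photons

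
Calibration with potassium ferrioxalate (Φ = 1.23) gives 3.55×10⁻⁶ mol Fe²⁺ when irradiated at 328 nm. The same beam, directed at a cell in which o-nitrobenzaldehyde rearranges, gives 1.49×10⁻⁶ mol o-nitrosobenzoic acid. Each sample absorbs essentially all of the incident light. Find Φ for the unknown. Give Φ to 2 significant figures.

Φ = 0.52

Photons absorbed by the actinometer: 3.55×10⁻⁶ / 1.23 = 2.886×10⁻⁶ mol.
Φ(unknown) = 1.49×10⁻⁶ / 2.886×10⁻⁶ = 0.52.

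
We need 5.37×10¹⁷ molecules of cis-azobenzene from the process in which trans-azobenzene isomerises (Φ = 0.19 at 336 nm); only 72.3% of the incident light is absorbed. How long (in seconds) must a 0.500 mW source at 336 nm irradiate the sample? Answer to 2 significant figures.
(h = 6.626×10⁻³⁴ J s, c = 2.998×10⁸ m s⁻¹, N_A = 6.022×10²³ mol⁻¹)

t ≈ 4600 s

Product: 5.37×10¹⁷ / 6.022×10²³ = 8.917×10⁻⁷ mol.
Photons that must be absorbed: 8.917×10⁻⁷ / 0.19 = 4.693×10⁻⁶ mol.
Incident photons needed: 4.693×10⁻⁶ / 0.723 = 6.491×10⁻⁶ mol.
Photon energy: hc/λ = 5.912×10⁻¹⁹ J; per mole, 3.560×10⁵ J mol⁻¹.
Energy required: 6.491×10⁻⁶ × 3.560×10⁵ = 2.311 J.
Time: 2.311 J / 0.0005 W = 4600 s.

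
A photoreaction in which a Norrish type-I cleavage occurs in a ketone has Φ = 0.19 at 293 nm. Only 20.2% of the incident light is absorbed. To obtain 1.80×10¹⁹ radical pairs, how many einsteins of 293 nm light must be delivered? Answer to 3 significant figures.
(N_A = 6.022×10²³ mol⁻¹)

Product: 1.80×10¹⁹ / 6.022×10²³ = 2.989×10⁻⁵ mol.
Photons that must be absorbed: 2.989×10⁻⁵ / 0.19 = 1.573×10⁻⁴ mol.
Incident photons needed: 1.573×10⁻⁴ / 0.202 = 7.787×10⁻⁴ mol.

7.79×10⁻⁴ einstein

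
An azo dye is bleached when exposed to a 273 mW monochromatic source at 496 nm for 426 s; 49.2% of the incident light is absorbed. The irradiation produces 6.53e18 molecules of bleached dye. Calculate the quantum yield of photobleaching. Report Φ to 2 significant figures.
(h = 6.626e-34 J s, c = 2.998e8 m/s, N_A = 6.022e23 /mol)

Φ = 0.046

Product: 6.53e18 / 6.022e23 = 1.084e-5 mol.
Photon energy at 496 nm: hc/λ = (6.626e-34)(2.998e8)/(496e-9) = 4.005e-19 J.
Energy delivered: (273 mW)(426 s) = 116.3 J.
Photons incident: 116.3 / 4.005e-19 = 2.904e20, i.e. 2.904e20/6.022e23 = 4.822e-4 mol.
Photons absorbed: 0.492 × 4.822e-4 = 2.372e-4 mol.
Φ = 1.084e-5 mol / 2.372e-4 mol photons = 0.046.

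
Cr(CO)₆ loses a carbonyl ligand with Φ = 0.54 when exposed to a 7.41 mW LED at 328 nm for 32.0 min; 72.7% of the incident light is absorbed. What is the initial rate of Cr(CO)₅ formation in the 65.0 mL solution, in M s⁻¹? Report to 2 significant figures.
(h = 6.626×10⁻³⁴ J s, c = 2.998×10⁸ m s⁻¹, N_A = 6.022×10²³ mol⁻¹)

1.2×10⁻⁷ M s⁻¹

Photon energy at 328 nm: hc/λ = (6.626×10⁻³⁴)(2.998×10⁸)/(328×10⁻⁹) = 6.056×10⁻¹⁹ J.
Energy delivered: (7.41 mW)(1920 s) = 14.23 J.
Photons incident: 14.23 / 6.056×10⁻¹⁹ = 2.350×10¹⁹, i.e. 2.350×10¹⁹/6.022×10²³ = 3.902×10⁻⁵ mol.
Photons absorbed: 0.727 × 3.902×10⁻⁵ = 2.837×10⁻⁵ mol.
Product formed: 0.54 × 2.837×10⁻⁵ = 1.532×10⁻⁵ mol.
Rate: 1.532×10⁻⁵ mol / (1920 s × 0.065 L) = 1.2×10⁻⁷ M s⁻¹.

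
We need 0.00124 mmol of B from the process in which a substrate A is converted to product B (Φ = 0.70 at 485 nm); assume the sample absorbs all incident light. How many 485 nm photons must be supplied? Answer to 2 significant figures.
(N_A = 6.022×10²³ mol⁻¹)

Product: 0.00124 mmol = 1.24×10⁻⁶ mol.
Photons that must be absorbed: 1.24×10⁻⁶ / 0.70 = 1.771×10⁻⁶ mol.
Photon count: 1.771×10⁻⁶ × 6.022×10²³ = 1.1×10¹⁸.

1.1×10¹⁸ photons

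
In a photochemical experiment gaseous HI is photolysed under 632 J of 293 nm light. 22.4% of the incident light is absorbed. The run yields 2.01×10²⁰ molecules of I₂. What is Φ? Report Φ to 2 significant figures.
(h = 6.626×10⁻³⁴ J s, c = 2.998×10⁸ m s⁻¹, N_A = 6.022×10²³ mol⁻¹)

Φ = 0.96

Product: 2.01×10²⁰ / 6.022×10²³ = 3.338×10⁻⁴ mol.
Photon energy at 293 nm: hc/λ = (6.626×10⁻³⁴)(2.998×10⁸)/(293×10⁻⁹) = 6.780×10⁻¹⁹ J.
Photons incident: 632 / 6.780×10⁻¹⁹ = 9.322×10²⁰, i.e. 9.322×10²⁰/6.022×10²³ = 0.001548 mol.
Photons absorbed: 0.224 × 0.001548 = 3.468×10⁻⁴ mol.
Φ = 3.338×10⁻⁴ mol / 3.468×10⁻⁴ mol photons = 0.96.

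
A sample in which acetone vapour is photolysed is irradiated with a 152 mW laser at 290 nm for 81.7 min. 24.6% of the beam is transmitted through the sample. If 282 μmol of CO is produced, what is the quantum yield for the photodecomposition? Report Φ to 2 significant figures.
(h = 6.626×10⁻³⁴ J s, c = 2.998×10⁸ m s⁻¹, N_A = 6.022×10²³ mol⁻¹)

Product: 282 μmol = 2.82×10⁻⁴ mol.
Photon energy at 290 nm: hc/λ = (6.626×10⁻³⁴)(2.998×10⁸)/(290×10⁻⁹) = 6.850×10⁻¹⁹ J.
Energy delivered: (152 mW)(4902 s) = 745.1 J.
Photons incident: 745.1 / 6.850×10⁻¹⁹ = 1.088×10²¹, i.e. 1.088×10²¹/6.022×10²³ = 0.001807 mol.
Fraction absorbed: 1 − 24.6/100 = 0.7540.
Photons absorbed: 0.7540 × 0.001807 = 0.001362 mol.
Φ = 2.82×10⁻⁴ mol / 0.001362 mol photons = 0.21.

Φ = 0.21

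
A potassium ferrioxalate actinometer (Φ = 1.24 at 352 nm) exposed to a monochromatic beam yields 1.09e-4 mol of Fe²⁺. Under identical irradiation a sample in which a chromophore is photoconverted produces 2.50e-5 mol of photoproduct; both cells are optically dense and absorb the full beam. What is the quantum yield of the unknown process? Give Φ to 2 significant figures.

Photons absorbed by the actinometer: 1.09e-4 / 1.24 = 8.790e-5 mol.
Φ(unknown) = 2.50e-5 / 8.790e-5 = 0.28.

Φ = 0.28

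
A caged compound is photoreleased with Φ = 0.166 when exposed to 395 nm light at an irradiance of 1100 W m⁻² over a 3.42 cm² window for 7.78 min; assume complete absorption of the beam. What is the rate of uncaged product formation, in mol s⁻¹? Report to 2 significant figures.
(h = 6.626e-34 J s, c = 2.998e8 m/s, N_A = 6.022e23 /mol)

Photon energy at 395 nm: hc/λ = (6.626e-34)(2.998e8)/(395e-9) = 5.029e-19 J.
Energy delivered: (1100 W m⁻²)(3.42e-4 m²)(466.8 s) = 175.6 J.
Photons incident: 175.6 / 5.029e-19 = 3.492e20, i.e. 3.492e20/6.022e23 = 5.799e-4 mol.
Product formed: 0.166 × 5.799e-4 = 9.626e-5 mol.
Rate: 9.626e-5 / 466.8 s = 2.1e-7 mol s⁻¹.

2.1e-7 mol s⁻¹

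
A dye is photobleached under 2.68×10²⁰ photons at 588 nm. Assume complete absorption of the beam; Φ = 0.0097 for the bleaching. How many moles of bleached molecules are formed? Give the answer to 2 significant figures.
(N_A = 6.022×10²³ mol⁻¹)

Moles of photons: 2.68×10²⁰ / 6.022×10²³ = 4.450×10⁻⁴ mol.
Product: Φ × n_abs = 0.0097 × 4.450×10⁻⁴ = 4.317×10⁻⁶ mol.

4.3×10⁻⁶ mol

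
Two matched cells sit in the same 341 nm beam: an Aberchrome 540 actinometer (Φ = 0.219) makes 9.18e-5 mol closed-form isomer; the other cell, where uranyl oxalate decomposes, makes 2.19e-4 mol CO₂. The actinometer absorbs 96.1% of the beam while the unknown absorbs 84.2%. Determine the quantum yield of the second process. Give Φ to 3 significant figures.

Φ = 0.596

Photons absorbed by the actinometer: 9.18e-5 / 0.219 = 4.192e-4 mol.
Incident flux: 4.192e-4 / 0.961 = 4.362e-4 einstein.
Absorbed by unknown: 0.842 × 4.362e-4 = 3.673e-4 mol.
Φ(unknown) = 2.19e-4 / 3.673e-4 = 0.596.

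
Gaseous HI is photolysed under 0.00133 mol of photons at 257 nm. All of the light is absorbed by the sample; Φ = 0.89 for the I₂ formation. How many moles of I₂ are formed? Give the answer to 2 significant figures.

Product: Φ × n_abs = 0.89 × 0.00133 = 0.001184 mol.

0.0012 mol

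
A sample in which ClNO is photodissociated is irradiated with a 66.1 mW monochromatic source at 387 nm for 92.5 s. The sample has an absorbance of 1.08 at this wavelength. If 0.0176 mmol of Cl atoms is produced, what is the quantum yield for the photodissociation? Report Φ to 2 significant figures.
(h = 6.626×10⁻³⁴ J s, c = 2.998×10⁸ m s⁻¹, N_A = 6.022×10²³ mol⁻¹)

Product: 0.0176 mmol = 1.76×10⁻⁵ mol.
Photon energy at 387 nm: hc/λ = (6.626×10⁻³⁴)(2.998×10⁸)/(387×10⁻⁹) = 5.133×10⁻¹⁹ J.
Energy delivered: (66.1 mW)(92.5 s) = 6.114 J.
Photons incident: 6.114 / 5.133×10⁻¹⁹ = 1.191×10¹⁹, i.e. 1.191×10¹⁹/6.022×10²³ = 1.978×10⁻⁵ mol.
Fraction absorbed: 1 − 10^(−1.08) = 0.9168.
Photons absorbed: 0.9168 × 1.978×10⁻⁵ = 1.813×10⁻⁵ mol.
Φ = 1.76×10⁻⁵ mol / 1.813×10⁻⁵ mol photons = 0.97.

Φ = 0.97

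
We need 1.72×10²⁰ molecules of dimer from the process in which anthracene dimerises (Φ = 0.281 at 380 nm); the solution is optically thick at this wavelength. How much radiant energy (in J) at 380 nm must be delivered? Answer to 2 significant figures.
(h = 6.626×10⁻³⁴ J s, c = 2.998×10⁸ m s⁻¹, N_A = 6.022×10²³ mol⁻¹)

Product: 1.72×10²⁰ / 6.022×10²³ = 2.856×10⁻⁴ mol.
Photons that must be absorbed: 2.856×10⁻⁴ / 0.281 = 0.001016 mol.
Photon energy: hc/λ = 5.228×10⁻¹⁹ J; per mole, 3.148×10⁵ J mol⁻¹.
Energy required: 0.001016 × 3.148×10⁵ = 320 J.

320 J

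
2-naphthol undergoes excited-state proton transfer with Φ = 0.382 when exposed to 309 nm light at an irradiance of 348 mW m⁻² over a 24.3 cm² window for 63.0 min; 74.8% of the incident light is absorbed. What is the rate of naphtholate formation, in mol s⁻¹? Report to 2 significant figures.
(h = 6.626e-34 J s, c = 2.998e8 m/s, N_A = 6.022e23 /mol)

6.2e-10 mol s⁻¹

Photon energy at 309 nm: hc/λ = (6.626e-34)(2.998e8)/(309e-9) = 6.429e-19 J.
Energy delivered: (348 mW m⁻²)(24.3e-4 m²)(3780 s) = 3.197 J.
Photons incident: 3.197 / 6.429e-19 = 4.973e18, i.e. 4.973e18/6.022e23 = 8.258e-6 mol.
Photons absorbed: 0.748 × 8.258e-6 = 6.177e-6 mol.
Product formed: 0.382 × 6.177e-6 = 2.360e-6 mol.
Rate: 2.360e-6 / 3780 s = 6.2e-10 mol s⁻¹.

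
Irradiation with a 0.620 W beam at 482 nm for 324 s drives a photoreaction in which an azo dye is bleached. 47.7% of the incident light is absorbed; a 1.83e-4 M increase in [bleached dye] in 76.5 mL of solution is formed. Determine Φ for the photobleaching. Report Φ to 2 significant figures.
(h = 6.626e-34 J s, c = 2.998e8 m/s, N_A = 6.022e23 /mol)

Φ = 0.036

Product: (1.83e-4 M)(0.0765 L) = 1.400e-5 mol.
Photon energy at 482 nm: hc/λ = (6.626e-34)(2.998e8)/(482e-9) = 4.121e-19 J.
Energy delivered: (0.620 W)(324 s) = 200.9 J.
Photons incident: 200.9 / 4.121e-19 = 4.875e20, i.e. 4.875e20/6.022e23 = 8.095e-4 mol.
Photons absorbed: 0.477 × 8.095e-4 = 3.861e-4 mol.
Φ = 1.400e-5 mol / 3.861e-4 mol photons = 0.036.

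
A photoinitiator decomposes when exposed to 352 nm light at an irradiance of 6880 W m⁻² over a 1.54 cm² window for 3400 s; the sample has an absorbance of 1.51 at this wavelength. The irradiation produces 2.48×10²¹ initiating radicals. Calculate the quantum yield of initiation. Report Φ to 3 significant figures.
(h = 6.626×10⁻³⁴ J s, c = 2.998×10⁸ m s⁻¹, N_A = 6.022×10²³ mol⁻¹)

Product: 2.48×10²¹ / 6.022×10²³ = 0.004118 mol.
Photon energy at 352 nm: hc/λ = (6.626×10⁻³⁴)(2.998×10⁸)/(352×10⁻⁹) = 5.643×10⁻¹⁹ J.
Energy delivered: (6880 W m⁻²)(1.54×10⁻⁴ m²)(3400 s) = 3602 J.
Photons incident: 3602 / 5.643×10⁻¹⁹ = 6.383×10²¹, i.e. 6.383×10²¹/6.022×10²³ = 0.01060 mol.
Fraction absorbed: 1 − 10^(−1.51) = 0.9691.
Photons absorbed: 0.9691 × 0.01060 = 0.01027 mol.
Φ = 0.004118 mol / 0.01027 mol photons = 0.401.

Φ = 0.401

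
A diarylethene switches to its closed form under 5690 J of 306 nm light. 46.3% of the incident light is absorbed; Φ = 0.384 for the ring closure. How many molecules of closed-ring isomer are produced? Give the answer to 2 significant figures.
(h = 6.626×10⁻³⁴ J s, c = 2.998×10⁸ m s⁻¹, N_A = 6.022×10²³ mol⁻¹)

Photon energy at 306 nm: hc/λ = (6.626×10⁻³⁴)(2.998×10⁸)/(306×10⁻⁹) = 6.492×10⁻¹⁹ J.
Photons incident: 5690 / 6.492×10⁻¹⁹ = 8.765×10²¹, i.e. 8.765×10²¹/6.022×10²³ = 0.01455 mol.
Photons absorbed: 0.463 × 0.01455 = 0.006737 mol.
Product: Φ × n_abs = 0.384 × 0.006737 = 0.002587 mol.
As a count: 0.002587 × 6.022×10²³ = 1.6×10²¹.

1.6×10²¹ molecules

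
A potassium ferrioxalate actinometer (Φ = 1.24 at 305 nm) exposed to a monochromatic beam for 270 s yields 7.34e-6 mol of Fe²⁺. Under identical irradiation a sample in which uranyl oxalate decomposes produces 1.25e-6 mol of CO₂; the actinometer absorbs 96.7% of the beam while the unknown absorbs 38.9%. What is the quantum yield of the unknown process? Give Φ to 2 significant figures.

Φ = 0.52

Photons absorbed by the actinometer: 7.34e-6 / 1.24 = 5.919e-6 mol.
Incident flux: 5.919e-6 / 0.967 = 6.121e-6 einstein.
Absorbed by unknown: 0.389 × 6.121e-6 = 2.381e-6 mol.
Φ(unknown) = 1.25e-6 / 2.381e-6 = 0.52.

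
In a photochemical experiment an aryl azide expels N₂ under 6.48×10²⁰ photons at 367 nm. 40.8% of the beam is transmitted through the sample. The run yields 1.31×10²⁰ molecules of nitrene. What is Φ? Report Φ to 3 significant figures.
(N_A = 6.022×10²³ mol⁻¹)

Product: 1.31×10²⁰ / 6.022×10²³ = 2.175×10⁻⁴ mol.
Moles of photons: 6.48×10²⁰ / 6.022×10²³ = 0.001076 mol.
Fraction absorbed: 1 − 40.8/100 = 0.5920.
Photons absorbed: 0.5920 × 0.001076 = 6.370×10⁻⁴ mol.
Φ = 2.175×10⁻⁴ mol / 6.370×10⁻⁴ mol photons = 0.341.

Φ = 0.341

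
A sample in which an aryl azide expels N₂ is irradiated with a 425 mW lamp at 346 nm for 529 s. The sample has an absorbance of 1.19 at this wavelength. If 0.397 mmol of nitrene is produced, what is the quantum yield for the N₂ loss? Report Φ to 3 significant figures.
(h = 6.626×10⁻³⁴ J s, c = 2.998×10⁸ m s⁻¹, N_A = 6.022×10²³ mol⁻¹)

Φ = 0.653

Product: 0.397 mmol = 3.97×10⁻⁴ mol.
Photon energy at 346 nm: hc/λ = (6.626×10⁻³⁴)(2.998×10⁸)/(346×10⁻⁹) = 5.741×10⁻¹⁹ J.
Energy delivered: (425 mW)(529 s) = 224.8 J.
Photons incident: 224.8 / 5.741×10⁻¹⁹ = 3.916×10²⁰, i.e. 3.916×10²⁰/6.022×10²³ = 6.503×10⁻⁴ mol.
Fraction absorbed: 1 − 10^(−1.19) = 0.9354.
Photons absorbed: 0.9354 × 6.503×10⁻⁴ = 6.083×10⁻⁴ mol.
Φ = 3.97×10⁻⁴ mol / 6.083×10⁻⁴ mol photons = 0.653.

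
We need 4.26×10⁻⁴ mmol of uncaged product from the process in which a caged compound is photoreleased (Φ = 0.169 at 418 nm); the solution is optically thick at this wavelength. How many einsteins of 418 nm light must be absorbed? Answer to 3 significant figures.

2.52×10⁻⁶ einstein

Product: 4.26×10⁻⁴ mmol = 4.26×10⁻⁷ mol.
Photons that must be absorbed: 4.26×10⁻⁷ / 0.169 = 2.521×10⁻⁶ mol.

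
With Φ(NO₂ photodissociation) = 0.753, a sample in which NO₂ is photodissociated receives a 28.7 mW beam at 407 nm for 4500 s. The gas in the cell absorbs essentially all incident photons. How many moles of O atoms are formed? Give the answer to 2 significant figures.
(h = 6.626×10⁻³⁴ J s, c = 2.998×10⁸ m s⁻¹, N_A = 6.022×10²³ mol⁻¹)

Photon energy at 407 nm: hc/λ = (6.626×10⁻³⁴)(2.998×10⁸)/(407×10⁻⁹) = 4.881×10⁻¹⁹ J.
Energy delivered: (28.7 mW)(4500 s) = 129.2 J.
Photons incident: 129.2 / 4.881×10⁻¹⁹ = 2.647×10²⁰, i.e. 2.647×10²⁰/6.022×10²³ = 4.396×10⁻⁴ mol.
Product: Φ × n_abs = 0.753 × 4.396×10⁻⁴ = 3.310×10⁻⁴ mol.

3.3×10⁻⁴ mol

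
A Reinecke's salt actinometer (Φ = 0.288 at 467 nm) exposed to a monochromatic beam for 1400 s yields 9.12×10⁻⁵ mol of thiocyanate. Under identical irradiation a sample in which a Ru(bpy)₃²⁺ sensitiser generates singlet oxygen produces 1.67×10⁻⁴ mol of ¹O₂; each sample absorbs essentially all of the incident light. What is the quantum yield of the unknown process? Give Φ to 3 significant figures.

Φ = 0.527

Photons absorbed by the actinometer: 9.12×10⁻⁵ / 0.288 = 3.167×10⁻⁴ mol.
Φ(unknown) = 1.67×10⁻⁴ / 3.167×10⁻⁴ = 0.527.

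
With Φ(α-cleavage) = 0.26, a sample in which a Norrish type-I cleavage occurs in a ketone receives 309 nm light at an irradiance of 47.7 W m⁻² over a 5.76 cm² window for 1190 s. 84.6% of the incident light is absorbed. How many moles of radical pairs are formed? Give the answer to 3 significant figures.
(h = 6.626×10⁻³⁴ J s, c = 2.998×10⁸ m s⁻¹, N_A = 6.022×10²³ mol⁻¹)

Photon energy at 309 nm: hc/λ = (6.626×10⁻³⁴)(2.998×10⁸)/(309×10⁻⁹) = 6.429×10⁻¹⁹ J.
Energy delivered: (47.7 W m⁻²)(5.76×10⁻⁴ m²)(1190 s) = 32.70 J.
Photons incident: 32.70 / 6.429×10⁻¹⁹ = 5.086×10¹⁹, i.e. 5.086×10¹⁹/6.022×10²³ = 8.446×10⁻⁵ mol.
Photons absorbed: 0.846 × 8.446×10⁻⁵ = 7.145×10⁻⁵ mol.
Product: Φ × n_abs = 0.26 × 7.145×10⁻⁵ = 1.858×10⁻⁵ mol.

1.86×10⁻⁵ mol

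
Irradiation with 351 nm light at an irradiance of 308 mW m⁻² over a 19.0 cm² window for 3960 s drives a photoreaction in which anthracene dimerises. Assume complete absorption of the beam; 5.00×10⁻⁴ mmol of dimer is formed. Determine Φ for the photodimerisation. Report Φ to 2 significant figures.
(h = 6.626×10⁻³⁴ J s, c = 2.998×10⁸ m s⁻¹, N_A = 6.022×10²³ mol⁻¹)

Product: 5.00×10⁻⁴ mmol = 5.00×10⁻⁷ mol.
Photon energy at 351 nm: hc/λ = (6.626×10⁻³⁴)(2.998×10⁸)/(351×10⁻⁹) = 5.659×10⁻¹⁹ J.
Energy delivered: (308 mW m⁻²)(19.0×10⁻⁴ m²)(3960 s) = 2.317 J.
Photons incident: 2.317 / 5.659×10⁻¹⁹ = 4.094×10¹⁸, i.e. 4.094×10¹⁸/6.022×10²³ = 6.798×10⁻⁶ mol.
Φ = 5.00×10⁻⁷ mol / 6.798×10⁻⁶ mol photons = 0.074.

Φ = 0.074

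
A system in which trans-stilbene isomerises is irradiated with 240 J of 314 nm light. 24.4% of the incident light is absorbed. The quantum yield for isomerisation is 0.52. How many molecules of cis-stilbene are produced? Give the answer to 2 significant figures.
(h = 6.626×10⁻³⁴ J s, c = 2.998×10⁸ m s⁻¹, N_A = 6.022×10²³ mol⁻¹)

Photon energy at 314 nm: hc/λ = (6.626×10⁻³⁴)(2.998×10⁸)/(314×10⁻⁹) = 6.326×10⁻¹⁹ J.
Photons incident: 240 / 6.326×10⁻¹⁹ = 3.794×10²⁰, i.e. 3.794×10²⁰/6.022×10²³ = 6.300×10⁻⁴ mol.
Photons absorbed: 0.244 × 6.300×10⁻⁴ = 1.537×10⁻⁴ mol.
Product: Φ × n_abs = 0.52 × 1.537×10⁻⁴ = 7.992×10⁻⁵ mol.
As a count: 7.992×10⁻⁵ × 6.022×10²³ = 4.8×10¹⁹.

4.8×10¹⁹ molecules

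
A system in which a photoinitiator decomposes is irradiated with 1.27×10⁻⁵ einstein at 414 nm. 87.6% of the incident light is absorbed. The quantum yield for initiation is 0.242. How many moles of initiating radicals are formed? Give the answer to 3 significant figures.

2.69×10⁻⁶ mol

Photons absorbed: 0.876 × 1.27×10⁻⁵ = 1.113×10⁻⁵ mol.
Product: Φ × n_abs = 0.242 × 1.113×10⁻⁵ = 2.693×10⁻⁶ mol.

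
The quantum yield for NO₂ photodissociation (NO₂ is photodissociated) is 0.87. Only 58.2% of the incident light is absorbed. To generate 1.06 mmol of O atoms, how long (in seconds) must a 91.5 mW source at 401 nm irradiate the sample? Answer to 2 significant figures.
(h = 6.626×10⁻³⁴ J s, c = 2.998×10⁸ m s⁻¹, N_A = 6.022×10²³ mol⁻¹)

Product: 1.06 mmol = 0.00106 mol.
Photons that must be absorbed: 0.00106 / 0.87 = 0.001218 mol.
Incident photons needed: 0.001218 / 0.582 = 0.002093 mol.
Photon energy: hc/λ = 4.954×10⁻¹⁹ J; per mole, 2.983×10⁵ J mol⁻¹.
Energy required: 0.002093 × 2.983×10⁵ = 624.3 J.
Time: 624.3 J / 0.0915 W = 6800 s.

t ≈ 6800 s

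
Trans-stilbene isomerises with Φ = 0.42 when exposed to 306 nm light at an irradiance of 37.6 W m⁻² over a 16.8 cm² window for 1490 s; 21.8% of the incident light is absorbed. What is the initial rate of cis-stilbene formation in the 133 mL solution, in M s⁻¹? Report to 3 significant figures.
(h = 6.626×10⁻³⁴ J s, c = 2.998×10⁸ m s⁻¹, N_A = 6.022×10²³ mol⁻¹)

Photon energy at 306 nm: hc/λ = (6.626×10⁻³⁴)(2.998×10⁸)/(306×10⁻⁹) = 6.492×10⁻¹⁹ J.
Energy delivered: (37.6 W m⁻²)(16.8×10⁻⁴ m²)(1490 s) = 94.12 J.
Photons incident: 94.12 / 6.492×10⁻¹⁹ = 1.450×10²⁰, i.e. 1.450×10²⁰/6.022×10²³ = 2.408×10⁻⁴ mol.
Photons absorbed: 0.218 × 2.408×10⁻⁴ = 5.249×10⁻⁵ mol.
Product formed: 0.42 × 5.249×10⁻⁵ = 2.205×10⁻⁵ mol.
Rate: 2.205×10⁻⁵ mol / (1490 s × 0.133 L) = 1.11×10⁻⁷ M s⁻¹.

1.11×10⁻⁷ M s⁻¹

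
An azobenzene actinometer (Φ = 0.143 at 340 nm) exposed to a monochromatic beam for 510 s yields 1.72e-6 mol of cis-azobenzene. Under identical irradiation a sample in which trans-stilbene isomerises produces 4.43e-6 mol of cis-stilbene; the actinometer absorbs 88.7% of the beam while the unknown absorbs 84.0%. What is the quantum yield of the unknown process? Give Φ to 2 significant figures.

Φ = 0.39

Photons absorbed by the actinometer: 1.72e-6 / 0.143 = 1.203e-5 mol.
Incident flux: 1.203e-5 / 0.887 = 1.356e-5 einstein.
Absorbed by unknown: 0.840 × 1.356e-5 = 1.139e-5 mol.
Φ(unknown) = 4.43e-6 / 1.139e-5 = 0.39.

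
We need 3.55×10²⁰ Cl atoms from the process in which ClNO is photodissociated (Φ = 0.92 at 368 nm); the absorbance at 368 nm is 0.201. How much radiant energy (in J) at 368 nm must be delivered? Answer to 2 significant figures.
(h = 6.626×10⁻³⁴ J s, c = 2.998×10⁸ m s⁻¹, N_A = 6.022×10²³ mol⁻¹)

560 J

Product: 3.55×10²⁰ / 6.022×10²³ = 5.895×10⁻⁴ mol.
Photons that must be absorbed: 5.895×10⁻⁴ / 0.92 = 6.408×10⁻⁴ mol.
Fraction absorbed: 1 − 10^(−0.201) = 0.3705.
Incident photons needed: 6.408×10⁻⁴ / 0.3705 = 0.001730 mol.
Photon energy: hc/λ = 5.398×10⁻¹⁹ J; per mole, 3.251×10⁵ J mol⁻¹.
Energy required: 0.001730 × 3.251×10⁵ = 560 J.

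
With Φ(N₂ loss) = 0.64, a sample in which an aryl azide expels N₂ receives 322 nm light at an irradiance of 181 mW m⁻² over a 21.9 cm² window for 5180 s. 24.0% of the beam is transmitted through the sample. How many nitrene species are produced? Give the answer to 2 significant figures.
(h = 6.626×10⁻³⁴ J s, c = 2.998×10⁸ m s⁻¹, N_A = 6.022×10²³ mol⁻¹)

1.6×10¹⁸ species

Photon energy at 322 nm: hc/λ = (6.626×10⁻³⁴)(2.998×10⁸)/(322×10⁻⁹) = 6.169×10⁻¹⁹ J.
Energy delivered: (181 mW m⁻²)(21.9×10⁻⁴ m²)(5180 s) = 2.053 J.
Photons incident: 2.053 / 6.169×10⁻¹⁹ = 3.328×10¹⁸, i.e. 3.328×10¹⁸/6.022×10²³ = 5.526×10⁻⁶ mol.
Fraction absorbed: 1 − 24.0/100 = 0.7600.
Photons absorbed: 0.7600 × 5.526×10⁻⁶ = 4.200×10⁻⁶ mol.
Product: Φ × n_abs = 0.64 × 4.200×10⁻⁶ = 2.688×10⁻⁶ mol.
As a count: 2.688×10⁻⁶ × 6.022×10²³ = 1.6×10¹⁸.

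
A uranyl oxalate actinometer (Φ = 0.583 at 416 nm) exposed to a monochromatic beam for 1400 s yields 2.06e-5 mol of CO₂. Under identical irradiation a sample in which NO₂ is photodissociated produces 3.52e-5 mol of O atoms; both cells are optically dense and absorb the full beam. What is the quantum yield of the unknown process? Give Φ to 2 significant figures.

Photons absorbed by the actinometer: 2.06e-5 / 0.583 = 3.533e-5 mol.
Φ(unknown) = 3.52e-5 / 3.533e-5 = 1.0.

Φ = 1.0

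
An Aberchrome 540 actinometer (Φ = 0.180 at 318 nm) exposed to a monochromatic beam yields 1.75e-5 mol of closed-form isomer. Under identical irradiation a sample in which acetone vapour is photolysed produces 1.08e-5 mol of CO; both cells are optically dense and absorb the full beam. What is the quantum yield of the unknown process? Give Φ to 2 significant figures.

Φ = 0.11

Photons absorbed by the actinometer: 1.75e-5 / 0.180 = 9.722e-5 mol.
Φ(unknown) = 1.08e-5 / 9.722e-5 = 0.11.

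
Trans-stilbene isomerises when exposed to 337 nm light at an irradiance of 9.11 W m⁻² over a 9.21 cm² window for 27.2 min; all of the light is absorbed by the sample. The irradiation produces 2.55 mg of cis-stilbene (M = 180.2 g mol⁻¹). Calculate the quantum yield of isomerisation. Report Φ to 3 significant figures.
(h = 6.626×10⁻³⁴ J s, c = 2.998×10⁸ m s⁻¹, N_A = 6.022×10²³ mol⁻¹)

Product: 2.55 mg / 180.2 g mol⁻¹ = 1.415×10⁻⁵ mol.
Photon energy at 337 nm: hc/λ = (6.626×10⁻³⁴)(2.998×10⁸)/(337×10⁻⁹) = 5.895×10⁻¹⁹ J.
Energy delivered: (9.11 W m⁻²)(9.21×10⁻⁴ m²)(1632 s) = 13.69 J.
Photons incident: 13.69 / 5.895×10⁻¹⁹ = 2.322×10¹⁹, i.e. 2.322×10¹⁹/6.022×10²³ = 3.856×10⁻⁵ mol.
Φ = 1.415×10⁻⁵ mol / 3.856×10⁻⁵ mol photons = 0.367.

Φ = 0.367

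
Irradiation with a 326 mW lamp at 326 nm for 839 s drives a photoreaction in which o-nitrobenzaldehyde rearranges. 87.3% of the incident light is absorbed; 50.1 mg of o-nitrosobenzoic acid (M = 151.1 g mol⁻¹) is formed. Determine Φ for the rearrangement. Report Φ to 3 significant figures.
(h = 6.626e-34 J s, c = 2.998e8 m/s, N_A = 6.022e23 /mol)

Product: 50.1 mg / 151.1 g mol⁻¹ = 3.316e-4 mol.
Photon energy at 326 nm: hc/λ = (6.626e-34)(2.998e8)/(326e-9) = 6.093e-19 J.
Energy delivered: (326 mW)(839 s) = 273.5 J.
Photons incident: 273.5 / 6.093e-19 = 4.489e20, i.e. 4.489e20/6.022e23 = 7.454e-4 mol.
Photons absorbed: 0.873 × 7.454e-4 = 6.507e-4 mol.
Φ = 3.316e-4 mol / 6.507e-4 mol photons = 0.510.

Φ = 0.510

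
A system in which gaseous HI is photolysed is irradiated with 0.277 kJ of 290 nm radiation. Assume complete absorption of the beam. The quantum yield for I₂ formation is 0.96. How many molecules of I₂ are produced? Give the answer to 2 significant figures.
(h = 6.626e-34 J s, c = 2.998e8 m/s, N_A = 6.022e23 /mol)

3.9e20 molecules

Photon energy at 290 nm: hc/λ = (6.626e-34)(2.998e8)/(290e-9) = 6.850e-19 J.
Incident energy: 0.277 kJ = 277 J.
Photons incident: 277 / 6.850e-19 = 4.044e20, i.e. 4.044e20/6.022e23 = 6.715e-4 mol.
Product: Φ × n_abs = 0.96 × 6.715e-4 = 6.446e-4 mol.
As a count: 6.446e-4 × 6.022e23 = 3.9e20.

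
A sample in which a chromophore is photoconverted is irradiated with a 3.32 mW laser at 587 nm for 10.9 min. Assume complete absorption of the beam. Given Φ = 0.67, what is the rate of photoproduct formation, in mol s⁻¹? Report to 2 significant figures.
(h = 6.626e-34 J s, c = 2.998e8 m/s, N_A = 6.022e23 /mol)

1.1e-8 mol s⁻¹

Photon energy at 587 nm: hc/λ = (6.626e-34)(2.998e8)/(587e-9) = 3.384e-19 J.
Energy delivered: (3.32 mW)(654 s) = 2.171 J.
Photons incident: 2.171 / 3.384e-19 = 6.415e18, i.e. 6.415e18/6.022e23 = 1.065e-5 mol.
Product formed: 0.67 × 1.065e-5 = 7.136e-6 mol.
Rate: 7.136e-6 / 654 s = 1.1e-8 mol s⁻¹.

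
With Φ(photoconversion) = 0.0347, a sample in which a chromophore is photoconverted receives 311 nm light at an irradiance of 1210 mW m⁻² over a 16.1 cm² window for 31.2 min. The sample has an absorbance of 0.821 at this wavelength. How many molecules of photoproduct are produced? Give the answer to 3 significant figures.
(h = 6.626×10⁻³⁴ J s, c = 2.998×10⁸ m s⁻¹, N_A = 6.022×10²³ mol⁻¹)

1.68×10¹⁷ molecules

Photon energy at 311 nm: hc/λ = (6.626×10⁻³⁴)(2.998×10⁸)/(311×10⁻⁹) = 6.387×10⁻¹⁹ J.
Energy delivered: (1210 mW m⁻²)(16.1×10⁻⁴ m²)(1872 s) = 3.647 J.
Photons incident: 3.647 / 6.387×10⁻¹⁹ = 5.710×10¹⁸, i.e. 5.710×10¹⁸/6.022×10²³ = 9.482×10⁻⁶ mol.
Fraction absorbed: 1 − 10^(−0.821) = 0.8490.
Photons absorbed: 0.8490 × 9.482×10⁻⁶ = 8.050×10⁻⁶ mol.
Product: Φ × n_abs = 0.0347 × 8.050×10⁻⁶ = 2.793×10⁻⁷ mol.
As a count: 2.793×10⁻⁷ × 6.022×10²³ = 1.68×10¹⁷.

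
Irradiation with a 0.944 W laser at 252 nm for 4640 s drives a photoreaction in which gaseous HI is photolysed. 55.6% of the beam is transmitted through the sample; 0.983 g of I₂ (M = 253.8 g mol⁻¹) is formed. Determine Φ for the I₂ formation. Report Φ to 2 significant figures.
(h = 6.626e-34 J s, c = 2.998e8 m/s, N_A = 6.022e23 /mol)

Φ = 0.95

Product: 0.983 g / 253.8 g mol⁻¹ = 0.003873 mol.
Photon energy at 252 nm: hc/λ = (6.626e-34)(2.998e8)/(252e-9) = 7.883e-19 J.
Energy delivered: (0.944 W)(4640 s) = 4380 J.
Photons incident: 4380 / 7.883e-19 = 5.556e21, i.e. 5.556e21/6.022e23 = 0.009226 mol.
Fraction absorbed: 1 − 55.6/100 = 0.4440.
Photons absorbed: 0.4440 × 0.009226 = 0.004096 mol.
Φ = 0.003873 mol / 0.004096 mol photons = 0.95.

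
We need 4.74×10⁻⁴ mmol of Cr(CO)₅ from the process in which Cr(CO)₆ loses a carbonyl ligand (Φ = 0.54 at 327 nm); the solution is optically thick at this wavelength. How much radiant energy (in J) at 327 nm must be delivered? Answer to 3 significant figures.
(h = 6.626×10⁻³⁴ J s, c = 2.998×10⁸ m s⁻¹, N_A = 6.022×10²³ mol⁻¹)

0.321 J

Product: 4.74×10⁻⁴ mmol = 4.74×10⁻⁷ mol.
Photons that must be absorbed: 4.74×10⁻⁷ / 0.54 = 8.778×10⁻⁷ mol.
Photon energy: hc/λ = 6.075×10⁻¹⁹ J; per mole, 3.658×10⁵ J mol⁻¹.
Energy required: 8.778×10⁻⁷ × 3.658×10⁵ = 0.321 J.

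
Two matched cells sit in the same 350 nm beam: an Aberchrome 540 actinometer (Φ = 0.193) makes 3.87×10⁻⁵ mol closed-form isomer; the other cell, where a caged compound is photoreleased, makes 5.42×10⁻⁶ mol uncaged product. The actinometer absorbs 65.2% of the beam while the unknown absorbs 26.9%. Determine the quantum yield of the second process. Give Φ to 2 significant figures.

Photons absorbed by the actinometer: 3.87×10⁻⁵ / 0.193 = 2.005×10⁻⁴ mol.
Incident flux: 2.005×10⁻⁴ / 0.652 = 3.075×10⁻⁴ einstein.
Absorbed by unknown: 0.269 × 3.075×10⁻⁴ = 8.272×10⁻⁵ mol.
Φ(unknown) = 5.42×10⁻⁶ / 8.272×10⁻⁵ = 0.066.

Φ = 0.066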